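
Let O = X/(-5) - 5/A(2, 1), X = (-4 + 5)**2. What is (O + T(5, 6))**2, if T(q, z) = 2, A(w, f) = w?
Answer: 49/100 ≈ 0.49000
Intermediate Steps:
X = 1 (X = 1**2 = 1)
O = -27/10 (O = 1/(-5) - 5/2 = 1*(-1/5) - 5*1/2 = -1/5 - 5/2 = -27/10 ≈ -2.7000)
(O + T(5, 6))**2 = (-27/10 + 2)**2 = (-7/10)**2 = 49/100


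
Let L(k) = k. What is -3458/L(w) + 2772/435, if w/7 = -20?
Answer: 9011/290 ≈ 31.072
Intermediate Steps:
w = -140 (w = 7*(-20) = -140)
-3458/L(w) + 2772/435 = -3458/(-140) + 2772/435 = -3458*(-1/140) + 2772*(1/435) = 247/10 + 924/145 = 9011/290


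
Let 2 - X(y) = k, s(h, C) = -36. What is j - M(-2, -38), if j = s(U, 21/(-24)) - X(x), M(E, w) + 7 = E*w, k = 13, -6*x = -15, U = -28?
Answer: -94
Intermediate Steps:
x = 5/2 (x = -⅙*(-15) = 5/2 ≈ 2.5000)
M(E, w) = -7 + E*w
X(y) = -11 (X(y) = 2 - 1*13 = 2 - 13 = -11)
j = -25 (j = -36 - 1*(-11) = -36 + 11 = -25)
j - M(-2, -38) = -25 - (-7 - 2*(-38)) = -25 - (-7 + 76) = -25 - 1*69 = -25 - 69 = -94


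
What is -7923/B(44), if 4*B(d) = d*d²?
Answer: -7923/21296 ≈ -0.37204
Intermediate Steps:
B(d) = d³/4 (B(d) = (d*d²)/4 = d³/4)
-7923/B(44) = -7923/((¼)*44³) = -7923/((¼)*85184) = -7923/21296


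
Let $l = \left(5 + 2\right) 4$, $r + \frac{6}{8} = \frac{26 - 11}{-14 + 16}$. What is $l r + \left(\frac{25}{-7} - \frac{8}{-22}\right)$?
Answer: $\frac{14306}{77} \approx 185.79$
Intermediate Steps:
$r = \frac{27}{4}$ ($r = - \frac{3}{4} + \frac{26 - 11}{-14 + 16} = - \frac{3}{4} + \frac{15}{2} = \frac{27}{4} \approx 6.75$)
$l = 28$ ($l = 7 \cdot 4 = 28$)
$l r + \left(\frac{25}{-7} - \frac{8}{-22}\right) = 28 \cdot \frac{27}{4} + \left(\frac{25}{-7} - \frac{8}{-22}\right) = 189 + \left(25 \left(- \frac{1}{7}\right) - - \frac{4}{11}\right) = 189 + \left(- \frac{25}{7} + \frac{4}{11}\right) = 189 - \frac{247}{77} = \frac{14306}{77}$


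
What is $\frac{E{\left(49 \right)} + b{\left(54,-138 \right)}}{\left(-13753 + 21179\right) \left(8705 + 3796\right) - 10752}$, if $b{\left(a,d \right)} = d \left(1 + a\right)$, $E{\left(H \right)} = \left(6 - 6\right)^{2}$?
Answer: $- \frac{115}{1406389} \approx -8.177 \cdot 10^{-5}$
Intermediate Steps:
$E{\left(H \right)} = 0$ ($E{\left(H \right)} = 0^{2} = 0$)
$\frac{E{\left(49 \right)} + b{\left(54,-138 \right)}}{\left(-13753 + 21179\right) \left(8705 + 3796\right) - 10752} = \frac{0 - 138 \left(1 + 54\right)}{\left(-13753 + 21179\right) \left(8705 + 3796\right) - 10752} = \frac{0 - 7590}{7426 \cdot 12501 - 10752} = \frac{0 - 7590}{92832426 - 10752} = - \frac{7590}{92821674} = \left(-7590\right) \frac{1}{92821674} = - \frac{115}{1406389}$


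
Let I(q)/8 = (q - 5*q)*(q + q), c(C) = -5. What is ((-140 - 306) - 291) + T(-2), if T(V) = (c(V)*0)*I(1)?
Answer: -737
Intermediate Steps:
I(q) = -64*q² (I(q) = 8*((q - 5*q)*(q + q)) = 8*((-4*q)*(2*q)) = 8*(-8*q²) = -64*q²)
T(V) = 0 (T(V) = (-5*0)*(-64*1²) = 0*(-64*1) = 0*(-64) = 0)
((-140 - 306) - 291) + T(-2) = ((-140 - 306) - 291) + 0 = (-446 - 291) + 0 = -737 + 0 = -737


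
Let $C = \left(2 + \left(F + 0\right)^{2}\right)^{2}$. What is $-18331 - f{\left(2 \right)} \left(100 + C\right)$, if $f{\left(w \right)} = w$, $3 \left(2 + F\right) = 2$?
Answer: $- \frac{1503323}{81} \approx -18560.0$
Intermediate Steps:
$F = - \frac{4}{3}$ ($F = -2 + \frac{1}{3} \cdot 2 = -2 + \frac{2}{3} = - \frac{4}{3} \approx -1.3333$)
$C = \frac{1156}{81}$ ($C = \left(2 + \left(- \frac{4}{3} + 0\right)^{2}\right)^{2} = \left(2 + \left(- \frac{4}{3}\right)^{2}\right)^{2} = \left(2 + \frac{16}{9}\right)^{2} = \left(\frac{34}{9}\right)^{2} = \frac{1156}{81} \approx 14.272$)
$-18331 - f{\left(2 \right)} \left(100 + C\right) = -18331 - 2 \left(100 + \frac{1156}{81}\right) = -18331 - 2 \cdot \frac{9256}{81} = -18331 - \frac{18512}{81} = - \frac{1503323}{81}$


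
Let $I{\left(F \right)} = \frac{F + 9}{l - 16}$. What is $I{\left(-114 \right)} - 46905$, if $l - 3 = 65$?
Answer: $- \frac{2439165}{52} \approx -46907.0$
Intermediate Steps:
$l = 68$ ($l = 3 + 65 = 68$)
$I{\left(F \right)} = \frac{9}{52} + \frac{F}{52}$ ($I{\left(F \right)} = \frac{F + 9}{68 - 16} = \frac{9 + F}{52} = \left(9 + F\right) \frac{1}{52} = \frac{9}{52} + \frac{F}{52}$)
$I{\left(-114 \right)} - 46905 = \left(\frac{9}{52} + \frac{1}{52} \left(-114\right)\right) - 46905 = \left(\frac{9}{52} - \frac{57}{26}\right) - 46905 = - \frac{105}{52} - 46905 = - \frac{2439165}{52}$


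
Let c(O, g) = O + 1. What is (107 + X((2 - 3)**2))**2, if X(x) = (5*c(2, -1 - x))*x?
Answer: 14884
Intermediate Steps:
c(O, g) = 1 + O
X(x) = 15*x (X(x) = (5*(1 + 2))*x = (5*3)*x = 15*x)
(107 + X((2 - 3)**2))**2 = (107 + 15*(2 - 3)**2)**2 = (107 + 15*(-1)**2)**2 = (107 + 15*1)**2 = (107 + 15)**2 = 122**2 = 14884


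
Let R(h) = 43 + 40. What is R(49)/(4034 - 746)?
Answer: 83/3288 ≈ 0.025243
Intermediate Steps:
R(h) = 83
R(49)/(4034 - 746) = 83/(4034 - 746) = 83/3288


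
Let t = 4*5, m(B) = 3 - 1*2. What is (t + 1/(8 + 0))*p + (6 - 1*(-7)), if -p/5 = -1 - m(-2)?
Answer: 857/4 ≈ 214.25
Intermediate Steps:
m(B) = 1 (m(B) = 3 - 2 = 1)
t = 20
p = 10 (p = -5*(-1 - 1*1) = -5*(-1 - 1) = -5*(-2) = 10)
(t + 1/(8 + 0))*p + (6 - 1*(-7)) = (20 + 1/(8 + 0))*10 + (6 - 1*(-7)) = (20 + 1/8)*10 + (6 + 7) = (20 + ⅛)*10 + 13 = (161/8)*10 + 13 = 805/4 + 13 = 857/4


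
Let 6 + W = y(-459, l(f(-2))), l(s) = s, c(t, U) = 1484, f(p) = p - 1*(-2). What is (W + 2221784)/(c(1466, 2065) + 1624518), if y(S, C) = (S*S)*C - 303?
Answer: 2221475/1626002 ≈ 1.3662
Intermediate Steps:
f(p) = 2 + p (f(p) = p + 2 = 2 + p)
y(S, C) = -303 + C*S² (y(S, C) = S²*C - 303 = C*S² - 303 = -303 + C*S²)
W = -309 (W = -6 + (-303 + (2 - 2)*(-459)²) = -6 + (-303 + 0*210681) = -6 + (-303 + 0) = -6 - 303 = -309)
(W + 2221784)/(c(1466, 2065) + 1624518) = (-309 + 2221784)/(1484 + 1624518) = 2221475/1626002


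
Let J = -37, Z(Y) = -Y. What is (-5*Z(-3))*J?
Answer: 555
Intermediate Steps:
(-5*Z(-3))*J = -(-5)*(-3)*(-37) = -5*3*(-37) = -15*(-37) = 555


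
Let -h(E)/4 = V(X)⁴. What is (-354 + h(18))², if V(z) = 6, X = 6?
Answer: 30669444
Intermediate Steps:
h(E) = -5184 (h(E) = -4*6⁴ = -4*1296 = -5184)
(-354 + h(18))² = (-354 - 5184)² = (-5538)² = 30669444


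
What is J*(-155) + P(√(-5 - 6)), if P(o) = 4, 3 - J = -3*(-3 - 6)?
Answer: 3724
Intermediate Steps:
J = -24 (J = 3 - (-3)*(-3 - 6) = 3 - (-3)*(-9) = 3 - 1*27 = 3 - 27 = -24)
J*(-155) + P(√(-5 - 6)) = -24*(-155) + 4 = 3720 + 4 = 3724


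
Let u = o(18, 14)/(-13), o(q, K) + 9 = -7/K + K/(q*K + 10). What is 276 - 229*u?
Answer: 373281/3406 ≈ 109.60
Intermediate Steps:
o(q, K) = -9 - 7/K + K/(10 + K*q) (o(q, K) = -9 + (-7/K + K/(q*K + 10)) = -9 + (-7/K + K/(K*q + 10)) = -9 + (-7/K + K/(10 + K*q)) = -9 - 7/K + K/(10 + K*q))
u = 2475/3406 (u = ((-70 + 14**2 - 90*14 - 9*18*14**2 - 7*14*18)/(14*(10 + 14*18)))/(-13) = ((-70 + 196 - 1260 - 9*18*196 - 1764)/(14*(10 + 252)))*(-1/13) = ((1/14)*(-70 + 196 - 1260 - 31752 - 1764)/262)*(-1/13) = ((1/14)*(1/262)*(-34650))*(-1/13) = -2475/262*(-1/13) = 2475/3406 ≈ 0.72666)
276 - 229*u = 276 - 229*2475/3406 = 276 - 566775/3406 = 373281/3406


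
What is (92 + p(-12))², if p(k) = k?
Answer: 6400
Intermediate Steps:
(92 + p(-12))² = (92 - 12)² = 80² = 6400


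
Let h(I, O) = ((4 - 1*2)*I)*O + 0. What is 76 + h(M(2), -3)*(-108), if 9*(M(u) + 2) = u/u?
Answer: -1148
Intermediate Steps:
M(u) = -17/9 (M(u) = -2 + (u/u)/9 = -2 + (1/9)*1 = -2 + 1/9 = -17/9)
h(I, O) = 2*I*O (h(I, O) = ((4 - 2)*I)*O + 0 = (2*I)*O + 0 = 2*I*O + 0 = 2*I*O)
76 + h(M(2), -3)*(-108) = 76 + (2*(-17/9)*(-3))*(-108) = 76 + (34/3)*(-108) = 76 - 1224 = -1148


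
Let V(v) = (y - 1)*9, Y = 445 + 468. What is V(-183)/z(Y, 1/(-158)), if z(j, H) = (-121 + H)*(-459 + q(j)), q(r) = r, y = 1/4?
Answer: 711/5786684 ≈ 0.00012287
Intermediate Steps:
y = 1/4 (y = 1*(1/4) = 1/4 ≈ 0.25000)
Y = 913
V(v) = -27/4 (V(v) = (1/4 - 1)*9 = -3/4*9 = -27/4)
z(j, H) = (-459 + j)*(-121 + H) (z(j, H) = (-121 + H)*(-459 + j) = (-459 + j)*(-121 + H))
V(-183)/z(Y, 1/(-158)) = -27/(4*(55539 - 459/(-158) - 121*913 + 913/(-158))) = -27/(4*(55539 - 459*(-1/158) - 110473 - 1/158*913)) = -27/(4*(55539 + 459/158 - 110473 - 913/158)) = -27/(4*(-4340013/79)) = -27/4*(-79/4340013) = 711/5786684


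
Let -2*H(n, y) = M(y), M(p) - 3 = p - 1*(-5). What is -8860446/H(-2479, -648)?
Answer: -4430223/160 ≈ -27689.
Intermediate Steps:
M(p) = 8 + p (M(p) = 3 + (p - 1*(-5)) = 3 + (p + 5) = 3 + (5 + p) = 8 + p)
H(n, y) = -4 - y/2 (H(n, y) = -(8 + y)/2 = -4 - y/2)
-8860446/H(-2479, -648) = -8860446/(-4 - ½*(-648)) = -8860446/(-4 + 324) = -8860446/320 = -8860446*1/320 = -4430223/160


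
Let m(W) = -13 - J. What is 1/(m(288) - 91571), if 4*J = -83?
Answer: -4/366253 ≈ -1.0921e-5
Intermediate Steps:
J = -83/4 (J = (¼)*(-83) = -83/4 ≈ -20.750)
m(W) = 31/4 (m(W) = -13 - 1*(-83/4) = -13 + 83/4 = 31/4)
1/(m(288) - 91571) = 1/(31/4 - 91571) = 1/(-366253/4) = -4/366253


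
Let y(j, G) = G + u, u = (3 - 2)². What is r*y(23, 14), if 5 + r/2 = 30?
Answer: 750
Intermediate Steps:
r = 50 (r = -10 + 2*30 = -10 + 60 = 50)
u = 1 (u = 1² = 1)
y(j, G) = 1 + G (y(j, G) = G + 1 = 1 + G)
r*y(23, 14) = 50*(1 + 14) = 50*15 = 750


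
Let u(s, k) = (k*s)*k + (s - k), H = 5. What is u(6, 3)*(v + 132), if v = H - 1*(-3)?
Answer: 7980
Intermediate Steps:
u(s, k) = s - k + s*k² (u(s, k) = s*k² + (s - k) = s - k + s*k²)
v = 8 (v = 5 - 1*(-3) = 5 + 3 = 8)
u(6, 3)*(v + 132) = (6 - 1*3 + 6*3²)*(8 + 132) = (6 - 3 + 6*9)*140 = (6 - 3 + 54)*140 = 57*140 = 7980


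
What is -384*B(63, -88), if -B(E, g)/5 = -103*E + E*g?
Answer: -23103360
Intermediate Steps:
B(E, g) = 515*E - 5*E*g (B(E, g) = -5*(-103*E + E*g) = 515*E - 5*E*g)
-384*B(63, -88) = -1920*63*(103 - 1*(-88)) = -1920*63*(103 + 88) = -1920*63*191 = -384*60165 = -23103360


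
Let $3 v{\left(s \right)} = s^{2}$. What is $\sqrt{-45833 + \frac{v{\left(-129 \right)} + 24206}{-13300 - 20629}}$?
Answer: $\frac{i \sqrt{52762906809690}}{33929} \approx 214.09 i$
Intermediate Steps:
$v{\left(s \right)} = \frac{s^{2}}{3}$
$\sqrt{-45833 + \frac{v{\left(-129 \right)} + 24206}{-13300 - 20629}} = \sqrt{-45833 + \frac{\frac{\left(-129\right)^{2}}{3} + 24206}{-13300 - 20629}} = \sqrt{-45833 + \frac{\frac{1}{3} \cdot 16641 + 24206}{-33929}} = \sqrt{-45833 + \left(5547 + 24206\right) \left(- \frac{1}{33929}\right)} = \sqrt{-45833 + 29753 \left(- \frac{1}{33929}\right)} = \sqrt{-45833 - \frac{29753}{33929}} = \sqrt{- \frac{1555097610}{33929}} = \frac{i \sqrt{52762906809690}}{33929}$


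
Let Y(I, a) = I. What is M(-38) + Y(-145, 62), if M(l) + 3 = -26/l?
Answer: -2799/19 ≈ -147.32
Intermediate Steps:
M(l) = -3 - 26/l
M(-38) + Y(-145, 62) = (-3 - 26/(-38)) - 145 = (-3 - 26*(-1/38)) - 145 = (-3 + 13/19) - 145 = -44/19 - 145 = -2799/19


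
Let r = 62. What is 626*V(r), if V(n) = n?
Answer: 38812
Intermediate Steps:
626*V(r) = 626*62 = 38812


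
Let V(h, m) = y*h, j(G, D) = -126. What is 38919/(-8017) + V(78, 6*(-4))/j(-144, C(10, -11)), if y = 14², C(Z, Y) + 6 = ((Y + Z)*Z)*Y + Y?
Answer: -3034945/24051 ≈ -126.19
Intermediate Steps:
C(Z, Y) = -6 + Y + Y*Z*(Y + Z) (C(Z, Y) = -6 + (((Y + Z)*Z)*Y + Y) = -6 + ((Z*(Y + Z))*Y + Y) = -6 + (Y*Z*(Y + Z) + Y) = -6 + (Y + Y*Z*(Y + Z)) = -6 + Y + Y*Z*(Y + Z))
y = 196
V(h, m) = 196*h
38919/(-8017) + V(78, 6*(-4))/j(-144, C(10, -11)) = 38919/(-8017) + (196*78)/(-126) = 38919*(-1/8017) + 15288*(-1/126) = -38919/8017 - 364/3 = -3034945/24051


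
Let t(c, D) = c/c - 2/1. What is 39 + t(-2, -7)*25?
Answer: 14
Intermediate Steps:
t(c, D) = -1 (t(c, D) = 1 - 2*1 = 1 - 2 = -1)
39 + t(-2, -7)*25 = 39 - 1*25 = 39 - 25 = 14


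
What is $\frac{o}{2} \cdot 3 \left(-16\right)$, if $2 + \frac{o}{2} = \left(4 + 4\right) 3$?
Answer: $-1056$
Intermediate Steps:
$o = 44$ ($o = -4 + 2 \left(4 + 4\right) 3 = -4 + 2 \cdot 8 \cdot 3 = -4 + 2 \cdot 24 = -4 + 48 = 44$)
$\frac{o}{2} \cdot 3 \left(-16\right) = \frac{44}{2} \cdot 3 \left(-16\right) = 44 \cdot \frac{1}{2} \cdot 3 \left(-16\right) = 22 \cdot 3 \left(-16\right) = 66 \left(-16\right) = -1056$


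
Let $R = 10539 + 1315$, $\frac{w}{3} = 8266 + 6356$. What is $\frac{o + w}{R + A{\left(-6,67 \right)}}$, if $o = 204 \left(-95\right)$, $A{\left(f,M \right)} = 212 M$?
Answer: $\frac{4081}{4343} \approx 0.93967$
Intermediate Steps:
$w = 43866$ ($w = 3 \left(8266 + 6356\right) = 3 \cdot 14622 = 43866$)
$o = -19380$
$R = 11854$
$\frac{o + w}{R + A{\left(-6,67 \right)}} = \frac{-19380 + 43866}{11854 + 212 \cdot 67} = \frac{24486}{11854 + 14204} = \frac{24486}{26058} = 24486 \cdot \frac{1}{26058} = \frac{4081}{4343}$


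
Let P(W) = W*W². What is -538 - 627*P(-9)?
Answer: 456545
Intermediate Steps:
P(W) = W³
-538 - 627*P(-9) = -538 - 627*(-9)³ = -538 - 627*(-729) = -538 + 457083 = 456545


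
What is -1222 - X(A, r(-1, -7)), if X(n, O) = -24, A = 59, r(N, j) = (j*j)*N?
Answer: -1198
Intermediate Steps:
r(N, j) = N*j² (r(N, j) = j²*N = N*j²)
-1222 - X(A, r(-1, -7)) = -1222 - 1*(-24) = -1222 + 24 = -1198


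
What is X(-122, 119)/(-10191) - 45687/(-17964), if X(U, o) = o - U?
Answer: 17083959/6780412 ≈ 2.5196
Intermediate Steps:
X(-122, 119)/(-10191) - 45687/(-17964) = (119 - 1*(-122))/(-10191) - 45687/(-17964) = (119 + 122)*(-1/10191) - 45687*(-1/17964) = 241*(-1/10191) + 15229/5988 = -241/10191 + 15229/5988 = 17083959/6780412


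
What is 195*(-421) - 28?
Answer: -82123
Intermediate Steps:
195*(-421) - 28 = -82095 - 28 = -82123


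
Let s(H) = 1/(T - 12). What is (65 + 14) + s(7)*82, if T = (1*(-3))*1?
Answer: 1103/15 ≈ 73.533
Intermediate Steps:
T = -3 (T = -3*1 = -3)
s(H) = -1/15 (s(H) = 1/(-3 - 12) = 1/(-15) = -1/15)
(65 + 14) + s(7)*82 = (65 + 14) - 1/15*82 = 79 - 82/15 = 1103/15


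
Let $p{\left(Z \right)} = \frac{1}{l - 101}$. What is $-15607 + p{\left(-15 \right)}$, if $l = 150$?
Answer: $- \frac{764742}{49} \approx -15607.0$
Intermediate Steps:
$p{\left(Z \right)} = \frac{1}{49}$ ($p{\left(Z \right)} = \frac{1}{150 - 101} = \frac{1}{49}$)
$-15607 + p{\left(-15 \right)} = -15607 + \frac{1}{49} = - \frac{764742}{49}$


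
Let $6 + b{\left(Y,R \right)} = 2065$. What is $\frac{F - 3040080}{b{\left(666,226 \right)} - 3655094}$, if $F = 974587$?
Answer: $\frac{2065493}{3653035} \approx 0.56542$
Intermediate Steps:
$b{\left(Y,R \right)} = 2059$ ($b{\left(Y,R \right)} = -6 + 2065 = 2059$)
$\frac{F - 3040080}{b{\left(666,226 \right)} - 3655094} = \frac{974587 - 3040080}{2059 - 3655094} = - \frac{2065493}{-3653035} = \left(-2065493\right) \left(- \frac{1}{3653035}\right) = \frac{2065493}{3653035}$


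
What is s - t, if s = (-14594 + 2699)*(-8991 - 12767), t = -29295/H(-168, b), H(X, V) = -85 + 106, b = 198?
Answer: 258812805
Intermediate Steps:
H(X, V) = 21
t = -1395 (t = -29295/21 = -29295*1/21 = -1395)
s = 258811410 (s = -11895*(-21758) = 258811410)
s - t = 258811410 - 1*(-1395) = 258811410 + 1395 = 258812805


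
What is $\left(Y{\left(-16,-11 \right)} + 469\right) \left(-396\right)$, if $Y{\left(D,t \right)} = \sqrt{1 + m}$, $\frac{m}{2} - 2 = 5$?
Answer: $-185724 - 396 \sqrt{15} \approx -1.8726 \cdot 10^{5}$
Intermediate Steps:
$m = 14$ ($m = 4 + 2 \cdot 5 = 4 + 10 = 14$)
$Y{\left(D,t \right)} = \sqrt{15}$ ($Y{\left(D,t \right)} = \sqrt{1 + 14} = \sqrt{15}$)
$\left(Y{\left(-16,-11 \right)} + 469\right) \left(-396\right) = \left(\sqrt{15} + 469\right) \left(-396\right) = \left(469 + \sqrt{15}\right) \left(-396\right) = -185724 - 396 \sqrt{15}$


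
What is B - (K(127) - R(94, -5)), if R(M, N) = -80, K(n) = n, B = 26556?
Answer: 26349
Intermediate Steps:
B - (K(127) - R(94, -5)) = 26556 - (127 - 1*(-80)) = 26556 - (127 + 80) = 26556 - 1*207 = 26556 - 207 = 26349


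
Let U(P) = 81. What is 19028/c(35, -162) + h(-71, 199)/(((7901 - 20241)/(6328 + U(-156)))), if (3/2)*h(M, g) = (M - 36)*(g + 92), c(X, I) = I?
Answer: 5329338511/499770 ≈ 10664.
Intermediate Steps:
h(M, g) = 2*(-36 + M)*(92 + g)/3 (h(M, g) = 2*((M - 36)*(g + 92))/3 = 2*((-36 + M)*(92 + g))/3 = 2*(-36 + M)*(92 + g)/3)
19028/c(35, -162) + h(-71, 199)/(((7901 - 20241)/(6328 + U(-156)))) = 19028/(-162) + (-2208 - 24*199 + (184/3)*(-71) + (⅔)*(-71)*199)/(((7901 - 20241)/(6328 + 81))) = 19028*(-1/162) + (-2208 - 4776 - 13064/3 - 28258/3)/((-12340/6409)) = -9514/81 - 20758/((-12340*1/6409)) = -9514/81 - 20758/(-12340/6409) = -9514/81 - 20758*(-6409/12340) = -9514/81 + 66519011/6170 = 5329338511/499770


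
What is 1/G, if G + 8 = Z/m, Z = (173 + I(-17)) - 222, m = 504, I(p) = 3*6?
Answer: -504/4063 ≈ -0.12405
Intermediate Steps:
I(p) = 18
Z = -31 (Z = (173 + 18) - 222 = 191 - 222 = -31)
G = -4063/504 (G = -8 - 31/504 = -4063/504 ≈ -8.0615)
1/G = 1/(-4063/504) = -504/4063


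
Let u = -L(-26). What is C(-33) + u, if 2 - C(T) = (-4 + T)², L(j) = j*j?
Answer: -2043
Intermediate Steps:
L(j) = j²
C(T) = 2 - (-4 + T)²
u = -676 (u = -1*(-26)² = -1*676 = -676)
C(-33) + u = (2 - (-4 - 33)²) - 676 = (2 - 1*(-37)²) - 676 = (2 - 1*1369) - 676 = (2 - 1369) - 676 = -1367 - 676 = -2043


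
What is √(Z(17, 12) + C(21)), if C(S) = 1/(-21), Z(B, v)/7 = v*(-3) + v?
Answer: I*√74109/21 ≈ 12.963*I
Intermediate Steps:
Z(B, v) = -14*v (Z(B, v) = 7*(v*(-3) + v) = 7*(-3*v + v) = 7*(-2*v) = -14*v)
C(S) = -1/21
√(Z(17, 12) + C(21)) = √(-14*12 - 1/21) = √(-168 - 1/21) = √(-3529/21) = I*√74109/21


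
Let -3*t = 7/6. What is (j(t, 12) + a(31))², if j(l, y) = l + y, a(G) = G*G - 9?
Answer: 300849025/324 ≈ 9.2855e+5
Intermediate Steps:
a(G) = -9 + G² (a(G) = G² - 9 = -9 + G²)
t = -7/18 (t = -7/(3*6) = -⅓*7/6 = -7/18 ≈ -0.38889)
(j(t, 12) + a(31))² = ((-7/18 + 12) + (-9 + 31²))² = (209/18 + (-9 + 961))² = (209/18 + 952)² = (17345/18)² = 300849025/324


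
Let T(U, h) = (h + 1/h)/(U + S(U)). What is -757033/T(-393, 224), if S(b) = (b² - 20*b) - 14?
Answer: -27454595115584/50177 ≈ -5.4715e+8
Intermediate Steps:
S(b) = -14 + b² - 20*b
T(U, h) = (h + 1/h)/(-14 + U² - 19*U) (T(U, h) = (h + 1/h)/(U + (-14 + U² - 20*U)) = (h + 1/h)/(-14 + U² - 19*U))
-757033/T(-393, 224) = -757033*224*(-14 + (-393)² - 19*(-393))/(1 + 224²) = -757033*224*(-14 + 154449 + 7467)/(1 + 50176) = -757033/((1/224)*50177/161902) = -757033/((1/224)*(1/161902)*50177) = -757033/50177/36266048 = -757033*36266048/50177 = -27454595115584/50177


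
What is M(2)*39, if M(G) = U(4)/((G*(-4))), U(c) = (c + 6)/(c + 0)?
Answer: -195/16 ≈ -12.188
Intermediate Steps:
U(c) = (6 + c)/c
M(G) = -5/(8*G) (M(G) = ((6 + 4)/4)/((G*(-4))) = ((¼)*10)/((-4*G)) = 5*(-1/(4*G))/2 = -5/(8*G))
M(2)*39 = -5/8/2*39 = -5/8*½*39 = -5/16*39 = -195/16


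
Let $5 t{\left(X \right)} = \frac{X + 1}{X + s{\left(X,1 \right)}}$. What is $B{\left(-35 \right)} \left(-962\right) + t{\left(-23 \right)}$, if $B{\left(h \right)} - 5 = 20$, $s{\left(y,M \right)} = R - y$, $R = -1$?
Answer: $- \frac{120228}{5} \approx -24046.0$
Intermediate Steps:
$s{\left(y,M \right)} = -1 - y$
$B{\left(h \right)} = 25$ ($B{\left(h \right)} = 5 + 20 = 25$)
$t{\left(X \right)} = - \frac{1}{5} - \frac{X}{5}$ ($t{\left(X \right)} = \frac{\left(X + 1\right) \frac{1}{X - \left(1 + X\right)}}{5} = \frac{\left(1 + X\right) \frac{1}{-1}}{5} = \frac{\left(1 + X\right) \left(-1\right)}{5} = \frac{-1 - X}{5} = - \frac{1}{5} - \frac{X}{5}$)
$B{\left(-35 \right)} \left(-962\right) + t{\left(-23 \right)} = 25 \left(-962\right) - - \frac{22}{5} = -24050 + \left(- \frac{1}{5} + \frac{23}{5}\right) = -24050 + \frac{22}{5} = - \frac{120228}{5}$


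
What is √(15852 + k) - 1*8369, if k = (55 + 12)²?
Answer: -8369 + √20341 ≈ -8226.4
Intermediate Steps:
k = 4489 (k = 67² = 4489)
√(15852 + k) - 1*8369 = √(15852 + 4489) - 1*8369 = √20341 - 8369 = -8369 + √20341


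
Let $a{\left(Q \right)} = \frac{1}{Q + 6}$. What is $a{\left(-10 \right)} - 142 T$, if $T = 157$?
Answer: $- \frac{89177}{4} \approx -22294.0$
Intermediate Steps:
$a{\left(Q \right)} = \frac{1}{6 + Q}$
$a{\left(-10 \right)} - 142 T = \frac{1}{6 - 10} - 22294 = \frac{1}{-4} - 22294 = - \frac{1}{4} - 22294 = - \frac{89177}{4}$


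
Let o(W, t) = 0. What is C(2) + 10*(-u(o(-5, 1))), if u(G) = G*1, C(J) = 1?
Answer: 1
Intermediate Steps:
u(G) = G
C(2) + 10*(-u(o(-5, 1))) = 1 + 10*(-1*0) = 1 + 10*0 = 1 + 0 = 1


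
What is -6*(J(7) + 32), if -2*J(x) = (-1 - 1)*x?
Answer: -234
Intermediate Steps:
J(x) = x (J(x) = -(-1 - 1)*x/2 = -(-1)*x = x)
-6*(J(7) + 32) = -6*(7 + 32) = -6*39 = -234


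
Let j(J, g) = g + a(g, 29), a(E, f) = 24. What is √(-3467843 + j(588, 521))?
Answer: I*√3467298 ≈ 1862.1*I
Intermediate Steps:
j(J, g) = 24 + g (j(J, g) = g + 24 = 24 + g)
√(-3467843 + j(588, 521)) = √(-3467843 + (24 + 521)) = √(-3467843 + 545) = √(-3467298) = I*√3467298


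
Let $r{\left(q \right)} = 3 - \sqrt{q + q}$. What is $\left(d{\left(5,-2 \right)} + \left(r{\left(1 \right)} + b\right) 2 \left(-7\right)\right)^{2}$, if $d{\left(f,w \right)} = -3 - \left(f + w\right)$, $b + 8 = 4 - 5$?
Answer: $6476 + 2184 \sqrt{2} \approx 9564.6$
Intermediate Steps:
$r{\left(q \right)} = 3 - \sqrt{2} \sqrt{q}$ ($r{\left(q \right)} = 3 - \sqrt{2 q} = 3 - \sqrt{2} \sqrt{q}$)
$b = -9$ ($b = -8 + \left(4 - 5\right) = -8 - 1 = -9$)
$d{\left(f,w \right)} = -3 - f - w$ ($d{\left(f,w \right)} = -3 - \left(f + w\right) = -3 - f - w$)
$\left(d{\left(5,-2 \right)} + \left(r{\left(1 \right)} + b\right) 2 \left(-7\right)\right)^{2} = \left(\left(-3 - 5 - -2\right) + \left(\left(3 - \sqrt{2} \sqrt{1}\right) - 9\right) 2 \left(-7\right)\right)^{2} = \left(\left(-3 - 5 + 2\right) + \left(\left(3 - \sqrt{2} \cdot 1\right) - 9\right) 2 \left(-7\right)\right)^{2} = \left(-6 + \left(\left(3 - \sqrt{2}\right) - 9\right) 2 \left(-7\right)\right)^{2} = \left(-6 + \left(-6 - \sqrt{2}\right) 2 \left(-7\right)\right)^{2} = \left(-6 + \left(-12 - 2 \sqrt{2}\right) \left(-7\right)\right)^{2} = \left(-6 + \left(84 + 14 \sqrt{2}\right)\right)^{2} = \left(78 + 14 \sqrt{2}\right)^{2}$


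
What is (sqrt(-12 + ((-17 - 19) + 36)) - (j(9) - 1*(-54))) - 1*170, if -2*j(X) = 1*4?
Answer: -222 + 2*I*sqrt(3) ≈ -222.0 + 3.4641*I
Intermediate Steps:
j(X) = -2 (j(X) = -4/2 = -1/2*4 = -2)
(sqrt(-12 + ((-17 - 19) + 36)) - (j(9) - 1*(-54))) - 1*170 = (sqrt(-12 + ((-17 - 19) + 36)) - (-2 - 1*(-54))) - 1*170 = (sqrt(-12 + (-36 + 36)) - (-2 + 54)) - 170 = (sqrt(-12 + 0) - 1*52) - 170 = (sqrt(-12) - 52) - 170 = (2*I*sqrt(3) - 52) - 170 = (-52 + 2*I*sqrt(3)) - 170 = -222 + 2*I*sqrt(3)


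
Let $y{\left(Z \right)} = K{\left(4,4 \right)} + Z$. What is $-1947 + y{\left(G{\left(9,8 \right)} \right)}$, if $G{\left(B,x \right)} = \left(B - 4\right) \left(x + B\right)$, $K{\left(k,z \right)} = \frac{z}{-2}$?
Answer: $-1864$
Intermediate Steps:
$K{\left(k,z \right)} = - \frac{z}{2}$ ($K{\left(k,z \right)} = z \left(- \frac{1}{2}\right) = - \frac{z}{2}$)
$G{\left(B,x \right)} = \left(-4 + B\right) \left(B + x\right)$
$y{\left(Z \right)} = -2 + Z$ ($y{\left(Z \right)} = \left(- \frac{1}{2}\right) 4 + Z = -2 + Z$)
$-1947 + y{\left(G{\left(9,8 \right)} \right)} = -1947 + \left(-2 + \left(9^{2} - 36 - 32 + 9 \cdot 8\right)\right) = -1947 + \left(-2 + \left(81 - 36 - 32 + 72\right)\right) = -1947 + \left(-2 + 85\right) = -1947 + 83 = -1864$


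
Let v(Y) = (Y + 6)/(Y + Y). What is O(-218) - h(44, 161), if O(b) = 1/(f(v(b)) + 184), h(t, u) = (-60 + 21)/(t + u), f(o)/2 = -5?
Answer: 6991/35670 ≈ 0.19599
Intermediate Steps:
v(Y) = (6 + Y)/(2*Y) (v(Y) = (6 + Y)/((2*Y)) = (6 + Y)*(1/(2*Y)) = (6 + Y)/(2*Y))
f(o) = -10 (f(o) = 2*(-5) = -10)
h(t, u) = -39/(t + u)
O(b) = 1/174 (O(b) = 1/(-10 + 184) = 1/174)
O(-218) - h(44, 161) = 1/174 - (-39)/(44 + 161) = 1/174 - (-39)/205 = 1/174 - 1*(-39/205) = 1/174 + 39/205 = 6991/35670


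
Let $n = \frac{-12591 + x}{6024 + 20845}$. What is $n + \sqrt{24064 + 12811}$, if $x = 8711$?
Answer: $- \frac{40}{277} + 25 \sqrt{59} \approx 191.88$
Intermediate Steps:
$n = - \frac{40}{277}$ ($n = \frac{-12591 + 8711}{6024 + 20845} = - \frac{3880}{26869} = \left(-3880\right) \frac{1}{26869} = - \frac{40}{277} \approx -0.1444$)
$n + \sqrt{24064 + 12811} = - \frac{40}{277} + \sqrt{24064 + 12811} = - \frac{40}{277} + \sqrt{36875} = - \frac{40}{277} + 25 \sqrt{59}$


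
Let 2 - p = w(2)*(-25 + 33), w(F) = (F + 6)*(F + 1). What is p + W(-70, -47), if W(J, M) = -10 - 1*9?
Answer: -209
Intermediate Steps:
w(F) = (1 + F)*(6 + F) (w(F) = (6 + F)*(1 + F) = (1 + F)*(6 + F))
W(J, M) = -19 (W(J, M) = -10 - 9 = -19)
p = -190 (p = 2 - (6 + 2² + 7*2)*(-25 + 33) = 2 - (6 + 4 + 14)*8 = 2 - 24*8 = 2 - 1*192 = 2 - 192 = -190)
p + W(-70, -47) = -190 - 19 = -209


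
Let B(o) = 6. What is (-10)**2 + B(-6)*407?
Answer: 2542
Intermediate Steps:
(-10)**2 + B(-6)*407 = (-10)**2 + 6*407 = 100 + 2442 = 2542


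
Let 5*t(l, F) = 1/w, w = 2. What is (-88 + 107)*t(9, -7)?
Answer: 19/10 ≈ 1.9000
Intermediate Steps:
t(l, F) = 1/10 (t(l, F) = (1/5)/2 = (1/5)*(1/2) = 1/10)
(-88 + 107)*t(9, -7) = (-88 + 107)*(1/10) = 19*(1/10) = 19/10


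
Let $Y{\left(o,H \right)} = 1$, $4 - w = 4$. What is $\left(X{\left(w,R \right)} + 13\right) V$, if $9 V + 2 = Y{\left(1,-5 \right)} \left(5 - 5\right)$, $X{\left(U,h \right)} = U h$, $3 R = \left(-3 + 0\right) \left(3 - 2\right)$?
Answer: $- \frac{26}{9} \approx -2.8889$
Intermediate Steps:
$w = 0$ ($w = 4 - 4 = 0$)
$R = -1$ ($R = \frac{\left(-3 + 0\right) \left(3 - 2\right)}{3} = \frac{\left(-3\right) 1}{3} = \frac{1}{3} \left(-3\right) = -1$)
$V = - \frac{2}{9}$ ($V = - \frac{2}{9} + \frac{1 \left(5 - 5\right)}{9} = - \frac{2}{9} + \frac{1 \cdot 0}{9} = - \frac{2}{9} + \frac{1}{9} \cdot 0 = - \frac{2}{9} + 0 = - \frac{2}{9} \approx -0.22222$)
$\left(X{\left(w,R \right)} + 13\right) V = \left(0 \left(-1\right) + 13\right) \left(- \frac{2}{9}\right) = \left(0 + 13\right) \left(- \frac{2}{9}\right) = 13 \left(- \frac{2}{9}\right) = - \frac{26}{9}$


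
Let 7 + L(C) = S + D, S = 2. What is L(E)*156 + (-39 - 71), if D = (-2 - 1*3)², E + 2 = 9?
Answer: 3010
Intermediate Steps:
E = 7 (E = -2 + 9 = 7)
D = 25 (D = (-2 - 3)² = (-5)² = 25)
L(C) = 20 (L(C) = -7 + (2 + 25) = -7 + 27 = 20)
L(E)*156 + (-39 - 71) = 20*156 + (-39 - 71) = 3120 - 110 = 3010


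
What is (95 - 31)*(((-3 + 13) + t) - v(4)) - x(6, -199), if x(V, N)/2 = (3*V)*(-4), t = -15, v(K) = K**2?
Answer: -1200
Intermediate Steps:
x(V, N) = -24*V (x(V, N) = 2*((3*V)*(-4)) = 2*(-12*V) = -24*V)
(95 - 31)*(((-3 + 13) + t) - v(4)) - x(6, -199) = (95 - 31)*(((-3 + 13) - 15) - 1*4**2) - (-24)*6 = 64*((10 - 15) - 1*16) - 1*(-144) = 64*(-5 - 16) + 144 = 64*(-21) + 144 = -1344 + 144 = -1200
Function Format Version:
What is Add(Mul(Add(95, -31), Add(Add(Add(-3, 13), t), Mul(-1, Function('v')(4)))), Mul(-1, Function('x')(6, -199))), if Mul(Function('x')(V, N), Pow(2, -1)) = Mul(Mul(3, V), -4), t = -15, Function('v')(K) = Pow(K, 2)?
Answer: -1200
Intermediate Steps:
Function('x')(V, N) = Mul(-24, V) (Function('x')(V, N) = Mul(2, Mul(Mul(3, V), -4)) = Mul(2, Mul(-12, V)) = Mul(-24, V))
Add(Mul(Add(95, -31), Add(Add(Add(-3, 13), t), Mul(-1, Function('v')(4)))), Mul(-1, Function('x')(6, -199))) = Add(Mul(Add(95, -31), Add(Add(Add(-3, 13), -15), Mul(-1, Pow(4, 2)))), Mul(-1, Mul(-24, 6))) = Add(Mul(64, Add(Add(10, -15), Mul(-1, 16))), Mul(-1, -144)) = Add(Mul(64, Add(-5, -16)), 144) = Add(Mul(64, -21), 144) = Add(-1344, 144) = -1200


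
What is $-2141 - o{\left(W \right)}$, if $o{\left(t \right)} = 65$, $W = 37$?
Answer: $-2206$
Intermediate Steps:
$-2141 - o{\left(W \right)} = -2141 - 65 = -2206$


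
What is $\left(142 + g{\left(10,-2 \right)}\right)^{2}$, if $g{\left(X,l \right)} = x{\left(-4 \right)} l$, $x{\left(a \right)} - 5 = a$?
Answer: $19600$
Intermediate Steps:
$x{\left(a \right)} = 5 + a$
$g{\left(X,l \right)} = l$ ($g{\left(X,l \right)} = \left(5 - 4\right) l = 1 l = l$)
$\left(142 + g{\left(10,-2 \right)}\right)^{2} = \left(142 - 2\right)^{2} = 140^{2} = 19600$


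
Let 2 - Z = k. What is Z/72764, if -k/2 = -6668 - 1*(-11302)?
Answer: 4635/36382 ≈ 0.12740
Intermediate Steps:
k = -9268 (k = -2*(-6668 - 1*(-11302)) = -2*(-6668 + 11302) = -2*4634 = -9268)
Z = 9270 (Z = 2 - 1*(-9268) = 2 + 9268 = 9270)
Z/72764 = 9270/72764 = 9270*(1/72764) = 4635/36382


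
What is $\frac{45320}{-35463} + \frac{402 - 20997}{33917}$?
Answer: $- \frac{2267478925}{1202798571} \approx -1.8852$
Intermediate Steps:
$\frac{45320}{-35463} + \frac{402 - 20997}{33917} = 45320 \left(- \frac{1}{35463}\right) + \left(402 - 20997\right) \frac{1}{33917} = - \frac{45320}{35463} - \frac{20595}{33917} = - \frac{2267478925}{1202798571}$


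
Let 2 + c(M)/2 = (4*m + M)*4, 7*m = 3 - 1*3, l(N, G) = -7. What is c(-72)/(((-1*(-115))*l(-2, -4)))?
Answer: 116/161 ≈ 0.72050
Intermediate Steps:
m = 0 (m = (3 - 1*3)/7 = (3 - 3)/7 = (1/7)*0 = 0)
c(M) = -4 + 8*M (c(M) = -4 + 2*((4*0 + M)*4) = -4 + 2*((0 + M)*4) = -4 + 2*(M*4) = -4 + 2*(4*M) = -4 + 8*M)
c(-72)/(((-1*(-115))*l(-2, -4))) = (-4 + 8*(-72))/((-1*(-115)*(-7))) = (-4 - 576)/((115*(-7))) = -580/(-805) = -580*(-1/805) = 116/161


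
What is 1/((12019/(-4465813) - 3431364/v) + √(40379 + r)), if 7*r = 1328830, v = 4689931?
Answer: 2254898304886440578753960341/706901144533704662654945352920060 + 438665999198992414404183409*√11280381/706901144533704662654945352920060 ≈ 0.0020874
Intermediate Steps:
r = 1328830/7 (r = (⅐)*1328830 = 1328830/7 ≈ 1.8983e+5)
1/((12019/(-4465813) - 3431364/v) + √(40379 + r)) = 1/((12019/(-4465813) - 3431364/4689931) + √(40379 + 1328830/7)) = 1/((12019*(-1/4465813) - 3431364*1/4689931) + √(1611483/7)) = 1/((-12019/4465813 - 3431364/4689931) + √11280381/7) = 1/(-15380198239621/20944354828903 + √11280381/7)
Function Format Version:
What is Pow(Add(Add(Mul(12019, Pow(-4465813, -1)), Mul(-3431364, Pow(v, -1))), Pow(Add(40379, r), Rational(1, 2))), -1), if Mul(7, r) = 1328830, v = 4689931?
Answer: Add(Rational(2254898304886440578753960341, 706901144533704662654945352920060), Mul(Rational(438665999198992414404183409, 706901144533704662654945352920060), Pow(11280381, Rational(1, 2)))) ≈ 0.0020874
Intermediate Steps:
r = Rational(1328830, 7) (r = Mul(Rational(1, 7), 1328830) = Rational(1328830, 7) ≈ 1.8983e+5)
Pow(Add(Add(Mul(12019, Pow(-4465813, -1)), Mul(-3431364, Pow(v, -1))), Pow(Add(40379, r), Rational(1, 2))), -1) = Pow(Add(Add(Mul(12019, Pow(-4465813, -1)), Mul(-3431364, Pow(4689931, -1))), Pow(Add(40379, Rational(1328830, 7)), Rational(1, 2))), -1) = Pow(Add(Add(Mul(12019, Rational(-1, 4465813)), Mul(-3431364, Rational(1, 4689931))), Pow(Rational(1611483, 7), Rational(1, 2))), -1) = Pow(Add(Add(Rational(-12019, 4465813), Rational(-3431364, 4689931)), Mul(Rational(1, 7), Pow(11280381, Rational(1, 2)))), -1) = Pow(Add(Rational(-15380198239621, 20944354828903), Mul(Rational(1, 7), Pow(11280381, Rational(1, 2)))), -1)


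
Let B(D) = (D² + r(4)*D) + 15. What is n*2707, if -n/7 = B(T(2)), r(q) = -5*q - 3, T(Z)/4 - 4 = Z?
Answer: -739011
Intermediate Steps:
T(Z) = 16 + 4*Z
r(q) = -3 - 5*q
B(D) = 15 + D² - 23*D (B(D) = (D² + (-3 - 5*4)*D) + 15 = (D² + (-3 - 20)*D) + 15 = (D² - 23*D) + 15 = 15 + D² - 23*D)
n = -273 (n = -7*(15 + (16 + 4*2)² - 23*(16 + 4*2)) = -7*(15 + (16 + 8)² - 23*(16 + 8)) = -7*(15 + 24² - 23*24) = -7*(15 + 576 - 552) = -7*39 = -273)
n*2707 = -273*2707 = -739011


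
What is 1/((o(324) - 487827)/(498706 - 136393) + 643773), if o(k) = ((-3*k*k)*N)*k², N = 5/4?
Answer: 40257/21324665218 ≈ 1.8878e-6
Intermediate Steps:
N = 5/4 (N = 5*(¼) = 5/4 ≈ 1.2500)
o(k) = -15*k⁴/4 (o(k) = (-3*k*k*(5/4))*k² = (-3*k²*(5/4))*k² = (-15*k²/4)*k² = -15*k⁴/4)
1/((o(324) - 487827)/(498706 - 136393) + 643773) = 1/((-15/4*324⁴ - 487827)/(498706 - 136393) + 643773) = 1/((-15/4*11019960576 - 487827)/362313 + 643773) = 1/((-41324852160 - 487827)*(1/362313) + 643773) = 1/(-41325339987*1/362313 + 643773) = 1/(-4591704443/40257 + 643773) = 1/(21324665218/40257) = 40257/21324665218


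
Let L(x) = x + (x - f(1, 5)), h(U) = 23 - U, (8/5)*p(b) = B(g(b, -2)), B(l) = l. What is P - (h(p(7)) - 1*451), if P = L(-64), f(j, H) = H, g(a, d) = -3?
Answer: 2345/8 ≈ 293.13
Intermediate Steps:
p(b) = -15/8 (p(b) = (5/8)*(-3) = -15/8)
L(x) = -5 + 2*x (L(x) = x + (x - 1*5) = x + (x - 5) = x + (-5 + x) = -5 + 2*x)
P = -133 (P = -5 + 2*(-64) = -5 - 128 = -133)
P - (h(p(7)) - 1*451) = -133 - ((23 - 1*(-15/8)) - 1*451) = -133 - ((23 + 15/8) - 451) = -133 - (199/8 - 451) = -133 - 1*(-3409/8) = -133 + 3409/8 = 2345/8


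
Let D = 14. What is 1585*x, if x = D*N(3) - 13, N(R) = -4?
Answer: -109365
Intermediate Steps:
x = -69 (x = 14*(-4) - 13 = -56 - 13 = -69)
1585*x = 1585*(-69) = -109365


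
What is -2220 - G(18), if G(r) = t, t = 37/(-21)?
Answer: -46583/21 ≈ -2218.2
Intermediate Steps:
t = -37/21 (t = 37*(-1/21) = -37/21 ≈ -1.7619)
G(r) = -37/21
-2220 - G(18) = -2220 - 1*(-37/21) = -2220 + 37/21 = -46583/21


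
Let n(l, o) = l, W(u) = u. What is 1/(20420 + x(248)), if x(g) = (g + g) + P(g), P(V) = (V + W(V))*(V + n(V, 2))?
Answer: 1/266932 ≈ 3.7463e-6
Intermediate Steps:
P(V) = 4*V² (P(V) = (V + V)*(V + V) = (2*V)*(2*V) = 4*V²)
x(g) = 2*g + 4*g² (x(g) = (g + g) + 4*g² = 2*g + 4*g²)
1/(20420 + x(248)) = 1/(20420 + 2*248*(1 + 2*248)) = 1/(20420 + 2*248*(1 + 496)) = 1/(20420 + 2*248*497) = 1/(20420 + 246512) = 1/266932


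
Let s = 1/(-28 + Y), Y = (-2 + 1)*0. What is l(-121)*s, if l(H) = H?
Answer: 121/28 ≈ 4.3214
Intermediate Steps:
Y = 0 (Y = -1*0 = 0)
s = -1/28 (s = 1/(-28 + 0) = 1/(-28) = -1/28 ≈ -0.035714)
l(-121)*s = -121*(-1/28) = 121/28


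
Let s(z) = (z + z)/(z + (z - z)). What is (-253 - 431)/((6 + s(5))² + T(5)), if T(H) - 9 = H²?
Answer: -342/49 ≈ -6.9796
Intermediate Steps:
s(z) = 2 (s(z) = (2*z)/(z + 0) = (2*z)/z = 2)
T(H) = 9 + H²
(-253 - 431)/((6 + s(5))² + T(5)) = (-253 - 431)/((6 + 2)² + (9 + 5²)) = -684/(8² + (9 + 25)) = -684/(64 + 34) = -684/98 = -684*1/98 = -342/49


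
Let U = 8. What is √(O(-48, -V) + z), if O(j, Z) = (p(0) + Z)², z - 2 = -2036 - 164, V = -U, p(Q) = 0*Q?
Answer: I*√2134 ≈ 46.195*I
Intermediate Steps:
p(Q) = 0
V = -8 (V = -1*8 = -8)
z = -2198 (z = 2 + (-2036 - 164) = 2 - 2200 = -2198)
O(j, Z) = Z² (O(j, Z) = (0 + Z)² = Z²)
√(O(-48, -V) + z) = √((-1*(-8))² - 2198) = √(8² - 2198) = √(64 - 2198) = √(-2134) = I*√2134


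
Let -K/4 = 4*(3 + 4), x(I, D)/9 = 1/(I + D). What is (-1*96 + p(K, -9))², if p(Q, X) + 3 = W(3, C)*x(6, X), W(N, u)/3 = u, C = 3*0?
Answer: 9801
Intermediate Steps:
C = 0
W(N, u) = 3*u
x(I, D) = 9/(D + I) (x(I, D) = 9/(I + D) = 9/(D + I))
K = -112 (K = -16*(3 + 4) = -16*7 = -4*28 = -112)
p(Q, X) = -3 (p(Q, X) = -3 + (3*0)*(9/(X + 6)) = -3 + 0*(9/(6 + X)) = -3 + 0 = -3)
(-1*96 + p(K, -9))² = (-1*96 - 3)² = (-96 - 3)² = (-99)² = 9801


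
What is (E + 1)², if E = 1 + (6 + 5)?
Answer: 169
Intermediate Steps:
E = 12 (E = 1 + 11 = 12)
(E + 1)² = (12 + 1)² = 13² = 169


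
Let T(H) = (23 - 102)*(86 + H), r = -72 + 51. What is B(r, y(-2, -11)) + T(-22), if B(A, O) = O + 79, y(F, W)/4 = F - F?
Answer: -4977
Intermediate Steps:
r = -21
y(F, W) = 0 (y(F, W) = 4*(F - F) = 4*0 = 0)
B(A, O) = 79 + O
T(H) = -6794 - 79*H (T(H) = -79*(86 + H) = -6794 - 79*H)
B(r, y(-2, -11)) + T(-22) = (79 + 0) + (-6794 - 79*(-22)) = 79 + (-6794 + 1738) = 79 - 5056 = -4977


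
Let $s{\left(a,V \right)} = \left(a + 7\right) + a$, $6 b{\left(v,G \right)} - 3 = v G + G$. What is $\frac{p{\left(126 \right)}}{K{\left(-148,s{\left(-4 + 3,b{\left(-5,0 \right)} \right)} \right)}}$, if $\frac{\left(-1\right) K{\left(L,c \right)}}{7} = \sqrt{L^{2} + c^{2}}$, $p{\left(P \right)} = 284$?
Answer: $- \frac{284 \sqrt{21929}}{153503} \approx -0.27397$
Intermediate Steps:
$b{\left(v,G \right)} = \frac{1}{2} + \frac{G}{6} + \frac{G v}{6}$ ($b{\left(v,G \right)} = \frac{1}{2} + \frac{v G + G}{6} = \frac{1}{2} + \frac{G v + G}{6} = \frac{1}{2} + \frac{G + G v}{6} = \frac{1}{2} + \left(\frac{G}{6} + \frac{G v}{6}\right) = \frac{1}{2} + \frac{G}{6} + \frac{G v}{6}$)
$s{\left(a,V \right)} = 7 + 2 a$ ($s{\left(a,V \right)} = \left(7 + a\right) + a = 7 + 2 a$)
$K{\left(L,c \right)} = - 7 \sqrt{L^{2} + c^{2}}$
$\frac{p{\left(126 \right)}}{K{\left(-148,s{\left(-4 + 3,b{\left(-5,0 \right)} \right)} \right)}} = \frac{284}{\left(-7\right) \sqrt{\left(-148\right)^{2} + \left(7 + 2 \left(-4 + 3\right)\right)^{2}}} = \frac{284}{\left(-7\right) \sqrt{21904 + \left(7 + 2 \left(-1\right)\right)^{2}}} = \frac{284}{\left(-7\right) \sqrt{21904 + \left(7 - 2\right)^{2}}} = \frac{284}{\left(-7\right) \sqrt{21904 + 5^{2}}} = \frac{284}{\left(-7\right) \sqrt{21904 + 25}} = \frac{284}{\left(-7\right) \sqrt{21929}} = 284 \left(- \frac{\sqrt{21929}}{153503}\right) = - \frac{284 \sqrt{21929}}{153503}$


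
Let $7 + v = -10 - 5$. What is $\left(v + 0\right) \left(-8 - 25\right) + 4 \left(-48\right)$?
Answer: $534$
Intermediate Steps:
$v = -22$ ($v = -7 - 15 = -22$)
$\left(v + 0\right) \left(-8 - 25\right) + 4 \left(-48\right) = \left(-22 + 0\right) \left(-8 - 25\right) + 4 \left(-48\right) = \left(-22\right) \left(-33\right) - 192 = 726 - 192 = 534$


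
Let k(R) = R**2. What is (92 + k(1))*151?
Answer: 14043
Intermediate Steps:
(92 + k(1))*151 = (92 + 1**2)*151 = (92 + 1)*151 = 93*151 = 14043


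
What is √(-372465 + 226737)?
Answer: 24*I*√253 ≈ 381.74*I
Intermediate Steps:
√(-372465 + 226737) = √(-145728) = 24*I*√253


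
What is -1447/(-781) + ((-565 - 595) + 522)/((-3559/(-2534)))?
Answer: -1257486579/2779579 ≈ -452.40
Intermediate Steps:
-1447/(-781) + ((-565 - 595) + 522)/((-3559/(-2534))) = -1447*(-1/781) + (-1160 + 522)/((-3559*(-1/2534))) = 1447/781 - 638/3559/2534 = 1447/781 - 638*2534/3559 = 1447/781 - 1616692/3559 = -1257486579/2779579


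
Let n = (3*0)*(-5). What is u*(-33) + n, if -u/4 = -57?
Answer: -7524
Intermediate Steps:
u = 228 (u = -4*(-57) = 228)
n = 0 (n = 0*(-5) = 0)
u*(-33) + n = 228*(-33) + 0 = -7524 + 0 = -7524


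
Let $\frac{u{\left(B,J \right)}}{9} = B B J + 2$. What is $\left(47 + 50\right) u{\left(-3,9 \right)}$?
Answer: $72459$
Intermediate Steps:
$u{\left(B,J \right)} = 18 + 9 J B^{2}$ ($u{\left(B,J \right)} = 9 \left(B B J + 2\right) = 9 \left(B^{2} J + 2\right) = 9 \left(J B^{2} + 2\right) = 9 \left(2 + J B^{2}\right) = 18 + 9 J B^{2}$)
$\left(47 + 50\right) u{\left(-3,9 \right)} = \left(47 + 50\right) \left(18 + 9 \cdot 9 \left(-3\right)^{2}\right) = 97 \left(18 + 9 \cdot 9 \cdot 9\right) = 97 \left(18 + 729\right) = 97 \cdot 747 = 72459$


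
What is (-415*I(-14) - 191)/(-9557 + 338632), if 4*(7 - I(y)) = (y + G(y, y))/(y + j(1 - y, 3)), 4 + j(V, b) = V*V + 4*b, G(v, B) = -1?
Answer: -906107/96089900 ≈ -0.0094298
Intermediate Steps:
j(V, b) = -4 + V² + 4*b (j(V, b) = -4 + (V*V + 4*b) = -4 + (V² + 4*b) = -4 + V² + 4*b)
I(y) = 7 - (-1 + y)/(4*(8 + y + (1 - y)²)) (I(y) = 7 - (y - 1)/(4*(y + (-4 + (1 - y)² + 4*3))) = 7 - (-1 + y)/(4*(y + (-4 + (1 - y)² + 12))) = 7 - (-1 + y)/(4*(y + (8 + (1 - y)²))) = 7 - (-1 + y)/(4*(8 + y + (1 - y)²)))
(-415*I(-14) - 191)/(-9557 + 338632) = (-415*(253 - 29*(-14) + 28*(-14)²)/(4*(9 + (-14)² - 1*(-14))) - 191)/(-9557 + 338632) = (-415*(253 + 406 + 28*196)/(4*(9 + 196 + 14)) - 191)/329075 = (-415*(253 + 406 + 5488)/(4*219) - 191)*(1/329075) = (-415*6147/(4*219) - 191)*(1/329075) = (-415*2049/292 - 191)*(1/329075) = (-850335/292 - 191)*(1/329075) = -906107/292*1/329075 = -906107/96089900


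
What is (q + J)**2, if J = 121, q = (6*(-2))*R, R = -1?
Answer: 17689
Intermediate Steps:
q = 12 (q = (6*(-2))*(-1) = -12*(-1) = 12)
(q + J)**2 = (12 + 121)**2 = 133**2 = 17689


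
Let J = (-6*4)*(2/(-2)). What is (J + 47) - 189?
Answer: -118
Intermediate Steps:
J = 24 (J = -48*(-1)/2 = -24*(-1) = 24)
(J + 47) - 189 = (24 + 47) - 189 = 71 - 189 = -118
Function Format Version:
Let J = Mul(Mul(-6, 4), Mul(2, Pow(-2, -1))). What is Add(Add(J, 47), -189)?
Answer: -118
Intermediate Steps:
J = 24 (J = Mul(-24, Mul(2, Rational(-1, 2))) = Mul(-24, -1) = 24)
Add(Add(J, 47), -189) = Add(Add(24, 47), -189) = Add(71, -189) = -118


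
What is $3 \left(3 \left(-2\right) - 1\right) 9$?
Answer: $-189$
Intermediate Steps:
$3 \left(3 \left(-2\right) - 1\right) 9 = 3 \left(-6 - 1\right) 9 = 3 \left(-7\right) 9 = \left(-21\right) 9 = -189$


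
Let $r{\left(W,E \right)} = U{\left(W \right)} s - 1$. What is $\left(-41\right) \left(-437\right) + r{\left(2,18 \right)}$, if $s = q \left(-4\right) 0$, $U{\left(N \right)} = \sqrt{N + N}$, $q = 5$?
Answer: $17916$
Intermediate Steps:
$U{\left(N \right)} = \sqrt{2} \sqrt{N}$ ($U{\left(N \right)} = \sqrt{2 N} = \sqrt{2} \sqrt{N}$)
$s = 0$ ($s = 5 \left(-4\right) 0 = \left(-20\right) 0 = 0$)
$r{\left(W,E \right)} = -1$ ($r{\left(W,E \right)} = \sqrt{2} \sqrt{W} 0 - 1 = 0 - 1 = -1$)
$\left(-41\right) \left(-437\right) + r{\left(2,18 \right)} = \left(-41\right) \left(-437\right) - 1 = 17917 - 1 = 17916$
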